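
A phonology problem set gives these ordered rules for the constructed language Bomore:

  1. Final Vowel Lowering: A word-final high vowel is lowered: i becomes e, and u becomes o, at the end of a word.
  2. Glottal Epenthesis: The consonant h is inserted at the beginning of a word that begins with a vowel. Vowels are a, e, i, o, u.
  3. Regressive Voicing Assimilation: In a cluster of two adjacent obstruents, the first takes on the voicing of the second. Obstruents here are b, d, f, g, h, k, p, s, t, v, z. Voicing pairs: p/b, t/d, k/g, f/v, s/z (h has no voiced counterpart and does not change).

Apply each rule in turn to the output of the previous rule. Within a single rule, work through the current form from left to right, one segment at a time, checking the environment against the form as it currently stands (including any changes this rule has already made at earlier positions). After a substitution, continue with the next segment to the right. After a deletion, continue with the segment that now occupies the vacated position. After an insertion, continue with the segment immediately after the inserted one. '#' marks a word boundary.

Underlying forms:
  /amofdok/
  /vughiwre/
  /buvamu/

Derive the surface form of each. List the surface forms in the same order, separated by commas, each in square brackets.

/amofdok/:
  1 Final Vowel Lowering: no change — [amofdok]
  2 Glottal Epenthesis: [amofdok] → [hamofdok]
  3 Regressive Voicing Assimilation: [hamofdok] → [hamovdok]
/vughiwre/:
  1 Final Vowel Lowering: no change — [vughiwre]
  2 Glottal Epenthesis: no change — [vughiwre]
  3 Regressive Voicing Assimilation: [vughiwre] → [vukhiwre]
/buvamu/:
  1 Final Vowel Lowering: [buvamu] → [buvamo]
  2 Glottal Epenthesis: no change — [buvamo]
  3 Regressive Voicing Assimilation: no change — [buvamo]

[hamovdok], [vukhiwre], [buvamo]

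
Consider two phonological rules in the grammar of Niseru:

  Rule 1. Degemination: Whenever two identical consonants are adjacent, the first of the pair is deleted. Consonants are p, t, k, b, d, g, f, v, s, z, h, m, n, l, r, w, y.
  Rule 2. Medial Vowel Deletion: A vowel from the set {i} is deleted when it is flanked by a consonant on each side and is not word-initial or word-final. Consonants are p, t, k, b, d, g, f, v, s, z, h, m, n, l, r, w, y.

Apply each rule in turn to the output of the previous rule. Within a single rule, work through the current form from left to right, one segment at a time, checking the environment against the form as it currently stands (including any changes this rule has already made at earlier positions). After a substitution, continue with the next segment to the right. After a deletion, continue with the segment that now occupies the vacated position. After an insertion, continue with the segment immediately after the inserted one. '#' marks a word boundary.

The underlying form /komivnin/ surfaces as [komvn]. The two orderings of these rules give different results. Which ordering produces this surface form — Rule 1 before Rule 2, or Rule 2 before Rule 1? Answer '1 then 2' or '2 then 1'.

2 then 1

Order 1 then 2:
  1 Degemination: no change — [komivnin]
  2 Medial Vowel Deletion: [komivnin] → [komvnn]
  result: [komvnn]
Order 2 then 1:
  2 Medial Vowel Deletion: [komivnin] → [komvnn]
  1 Degemination: [komvnn] → [komvn]
  result: [komvn]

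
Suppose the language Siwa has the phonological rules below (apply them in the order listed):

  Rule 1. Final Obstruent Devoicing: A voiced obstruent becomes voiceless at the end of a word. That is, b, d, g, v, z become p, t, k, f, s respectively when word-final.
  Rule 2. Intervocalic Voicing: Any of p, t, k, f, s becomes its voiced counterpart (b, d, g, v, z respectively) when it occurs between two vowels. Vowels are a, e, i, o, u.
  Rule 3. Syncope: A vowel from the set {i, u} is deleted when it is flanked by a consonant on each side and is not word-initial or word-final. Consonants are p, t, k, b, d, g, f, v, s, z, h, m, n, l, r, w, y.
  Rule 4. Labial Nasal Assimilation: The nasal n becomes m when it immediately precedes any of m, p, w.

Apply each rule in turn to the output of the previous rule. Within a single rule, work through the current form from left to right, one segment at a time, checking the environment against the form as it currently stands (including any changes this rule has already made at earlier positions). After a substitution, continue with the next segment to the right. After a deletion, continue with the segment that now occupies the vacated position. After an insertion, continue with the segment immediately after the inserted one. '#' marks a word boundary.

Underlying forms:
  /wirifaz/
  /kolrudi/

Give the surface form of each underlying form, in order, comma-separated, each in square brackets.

/wirifaz/:
  Rule 1 Final Obstruent Devoicing: [wirifaz] → [wirifas]
  Rule 2 Intervocalic Voicing: [wirifas] → [wirivas]
  Rule 3 Syncope: [wirivas] → [wrvas]
  Rule 4 Labial Nasal Assimilation: no change — [wrvas]
/kolrudi/:
  Rule 1 Final Obstruent Devoicing: no change — [kolrudi]
  Rule 2 Intervocalic Voicing: no change — [kolrudi]
  Rule 3 Syncope: [kolrudi] → [kolrdi]
  Rule 4 Labial Nasal Assimilation: no change — [kolrdi]

[wrvas], [kolrdi]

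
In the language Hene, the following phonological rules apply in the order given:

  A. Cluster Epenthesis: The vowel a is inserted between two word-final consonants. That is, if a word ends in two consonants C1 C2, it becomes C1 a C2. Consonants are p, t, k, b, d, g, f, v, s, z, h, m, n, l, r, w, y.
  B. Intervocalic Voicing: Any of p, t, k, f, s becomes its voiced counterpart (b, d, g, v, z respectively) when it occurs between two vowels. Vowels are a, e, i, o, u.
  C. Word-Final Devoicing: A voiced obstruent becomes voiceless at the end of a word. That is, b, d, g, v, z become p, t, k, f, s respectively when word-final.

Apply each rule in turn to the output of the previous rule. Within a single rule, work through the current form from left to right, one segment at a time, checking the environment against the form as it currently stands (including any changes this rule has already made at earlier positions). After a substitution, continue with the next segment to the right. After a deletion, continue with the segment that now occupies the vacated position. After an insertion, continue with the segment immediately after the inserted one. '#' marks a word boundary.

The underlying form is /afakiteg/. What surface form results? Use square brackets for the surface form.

A Cluster Epenthesis: no change — [afakiteg]
B Intervocalic Voicing: [afakiteg] → [avagideg]
C Word-Final Devoicing: [avagideg] → [avagidek]

[avagidek]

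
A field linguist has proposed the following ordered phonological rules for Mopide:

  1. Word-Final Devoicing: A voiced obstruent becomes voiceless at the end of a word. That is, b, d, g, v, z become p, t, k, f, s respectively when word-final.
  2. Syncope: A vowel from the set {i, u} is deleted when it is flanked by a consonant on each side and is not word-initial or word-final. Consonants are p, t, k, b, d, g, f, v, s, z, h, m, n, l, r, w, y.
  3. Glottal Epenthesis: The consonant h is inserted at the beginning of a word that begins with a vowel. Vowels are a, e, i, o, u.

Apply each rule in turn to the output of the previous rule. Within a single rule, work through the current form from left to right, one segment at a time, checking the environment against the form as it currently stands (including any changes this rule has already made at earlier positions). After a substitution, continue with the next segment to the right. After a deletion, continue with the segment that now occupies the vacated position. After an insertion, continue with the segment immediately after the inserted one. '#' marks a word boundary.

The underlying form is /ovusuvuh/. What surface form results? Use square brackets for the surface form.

[hovsvh]

1 Word-Final Devoicing: no change — [ovusuvuh]
2 Syncope: [ovusuvuh] → [ovsvh]
3 Glottal Epenthesis: [ovsvh] → [hovsvh]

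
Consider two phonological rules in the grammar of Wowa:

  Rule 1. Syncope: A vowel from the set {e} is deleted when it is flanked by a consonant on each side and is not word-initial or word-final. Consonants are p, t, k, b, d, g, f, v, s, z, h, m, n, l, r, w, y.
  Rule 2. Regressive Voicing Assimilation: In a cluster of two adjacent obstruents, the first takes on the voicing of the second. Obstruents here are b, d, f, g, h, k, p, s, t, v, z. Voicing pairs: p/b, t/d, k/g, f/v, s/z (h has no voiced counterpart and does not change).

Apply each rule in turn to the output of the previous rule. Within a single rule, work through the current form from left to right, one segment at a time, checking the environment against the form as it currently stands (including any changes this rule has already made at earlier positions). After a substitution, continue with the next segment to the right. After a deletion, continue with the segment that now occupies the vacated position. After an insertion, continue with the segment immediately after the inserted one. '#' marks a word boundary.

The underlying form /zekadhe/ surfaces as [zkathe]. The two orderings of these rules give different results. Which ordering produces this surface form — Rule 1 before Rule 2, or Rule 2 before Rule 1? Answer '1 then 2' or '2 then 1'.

Order 1 then 2:
  1 Syncope: [zekadhe] → [zkadhe]
  2 Regressive Voicing Assimilation: [zkadhe] → [skathe]
  result: [skathe]
Order 2 then 1:
  2 Regressive Voicing Assimilation: [zekadhe] → [zekathe]
  1 Syncope: [zekathe] → [zkathe]
  result: [zkathe]

2 then 1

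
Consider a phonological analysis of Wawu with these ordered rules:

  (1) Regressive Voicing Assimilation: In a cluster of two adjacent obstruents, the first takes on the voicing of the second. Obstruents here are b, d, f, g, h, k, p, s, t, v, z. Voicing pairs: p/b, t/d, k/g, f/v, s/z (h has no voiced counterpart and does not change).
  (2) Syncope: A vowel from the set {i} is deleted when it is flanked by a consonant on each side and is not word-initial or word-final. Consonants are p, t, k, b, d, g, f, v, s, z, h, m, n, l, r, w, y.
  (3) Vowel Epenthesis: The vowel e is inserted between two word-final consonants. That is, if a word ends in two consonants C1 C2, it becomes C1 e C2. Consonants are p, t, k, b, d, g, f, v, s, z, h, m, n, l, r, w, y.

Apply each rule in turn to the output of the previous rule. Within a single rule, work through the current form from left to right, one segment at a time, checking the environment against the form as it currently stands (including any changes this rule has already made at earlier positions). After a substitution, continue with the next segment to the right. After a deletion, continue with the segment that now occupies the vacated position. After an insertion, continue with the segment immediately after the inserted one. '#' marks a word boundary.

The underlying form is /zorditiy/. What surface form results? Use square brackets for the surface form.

[zordtey]

(1) Regressive Voicing Assimilation: no change — [zorditiy]
(2) Syncope: [zorditiy] → [zordty]
(3) Vowel Epenthesis: [zordty] → [zordtey]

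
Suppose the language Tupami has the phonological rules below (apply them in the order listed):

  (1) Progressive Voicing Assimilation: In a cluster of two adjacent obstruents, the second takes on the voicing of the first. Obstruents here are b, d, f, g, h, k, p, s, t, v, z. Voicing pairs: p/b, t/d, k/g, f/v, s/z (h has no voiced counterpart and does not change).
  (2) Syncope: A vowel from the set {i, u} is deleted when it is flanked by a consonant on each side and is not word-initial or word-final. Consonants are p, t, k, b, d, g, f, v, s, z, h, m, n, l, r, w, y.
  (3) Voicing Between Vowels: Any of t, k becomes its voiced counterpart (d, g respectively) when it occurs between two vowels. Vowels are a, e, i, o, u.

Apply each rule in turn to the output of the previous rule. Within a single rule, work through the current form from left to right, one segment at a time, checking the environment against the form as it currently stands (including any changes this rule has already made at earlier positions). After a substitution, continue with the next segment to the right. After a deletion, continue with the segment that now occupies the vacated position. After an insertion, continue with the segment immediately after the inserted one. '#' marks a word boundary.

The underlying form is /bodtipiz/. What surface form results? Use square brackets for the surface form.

[boddpz]

(1) Progressive Voicing Assimilation: [bodtipiz] → [boddipiz]
(2) Syncope: [boddipiz] → [boddpz]
(3) Voicing Between Vowels: no change — [boddpz]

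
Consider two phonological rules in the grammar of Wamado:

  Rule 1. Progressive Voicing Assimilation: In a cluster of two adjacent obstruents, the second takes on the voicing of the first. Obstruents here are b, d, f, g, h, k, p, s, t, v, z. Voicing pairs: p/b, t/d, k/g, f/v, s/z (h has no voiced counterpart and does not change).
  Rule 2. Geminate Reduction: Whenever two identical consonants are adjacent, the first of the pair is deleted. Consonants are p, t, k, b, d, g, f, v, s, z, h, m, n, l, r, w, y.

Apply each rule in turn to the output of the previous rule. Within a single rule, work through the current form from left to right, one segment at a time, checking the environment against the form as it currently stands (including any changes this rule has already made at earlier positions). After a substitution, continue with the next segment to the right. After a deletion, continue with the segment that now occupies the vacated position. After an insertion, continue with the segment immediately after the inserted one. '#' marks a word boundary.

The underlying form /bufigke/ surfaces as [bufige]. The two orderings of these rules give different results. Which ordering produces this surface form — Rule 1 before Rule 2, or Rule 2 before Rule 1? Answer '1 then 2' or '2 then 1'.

1 then 2

Order 1 then 2:
  1 Progressive Voicing Assimilation: [bufigke] → [bufigge]
  2 Geminate Reduction: [bufigge] → [bufige]
  result: [bufige]
Order 2 then 1:
  2 Geminate Reduction: no change — [bufigke]
  1 Progressive Voicing Assimilation: [bufigke] → [bufigge]
  result: [bufigge]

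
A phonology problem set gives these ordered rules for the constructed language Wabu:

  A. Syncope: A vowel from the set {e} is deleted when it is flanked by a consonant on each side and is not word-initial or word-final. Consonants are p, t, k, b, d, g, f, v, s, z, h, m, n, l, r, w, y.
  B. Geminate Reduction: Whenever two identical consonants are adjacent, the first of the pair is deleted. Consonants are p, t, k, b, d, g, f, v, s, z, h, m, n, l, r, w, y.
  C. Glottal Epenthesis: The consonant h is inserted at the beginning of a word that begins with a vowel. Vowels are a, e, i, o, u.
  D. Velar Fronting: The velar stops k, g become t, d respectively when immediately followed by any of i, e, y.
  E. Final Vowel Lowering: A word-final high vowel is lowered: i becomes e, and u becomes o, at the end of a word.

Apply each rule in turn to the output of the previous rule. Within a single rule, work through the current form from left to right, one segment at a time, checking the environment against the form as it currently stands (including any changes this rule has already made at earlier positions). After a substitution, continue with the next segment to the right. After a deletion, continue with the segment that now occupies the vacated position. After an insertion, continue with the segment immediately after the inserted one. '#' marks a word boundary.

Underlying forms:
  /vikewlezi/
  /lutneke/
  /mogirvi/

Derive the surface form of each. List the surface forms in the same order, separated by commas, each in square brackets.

[vikwlze], [lutnte], [modirve]

/vikewlezi/:
  A Syncope: [vikewlezi] → [vikwlzi]
  B Geminate Reduction: no change — [vikwlzi]
  C Glottal Epenthesis: no change — [vikwlzi]
  D Velar Fronting: no change — [vikwlzi]
  E Final Vowel Lowering: [vikwlzi] → [vikwlze]
/lutneke/:
  A Syncope: [lutneke] → [lutnke]
  B Geminate Reduction: no change — [lutnke]
  C Glottal Epenthesis: no change — [lutnke]
  D Velar Fronting: [lutnke] → [lutnte]
  E Final Vowel Lowering: no change — [lutnte]
/mogirvi/:
  A Syncope: no change — [mogirvi]
  B Geminate Reduction: no change — [mogirvi]
  C Glottal Epenthesis: no change — [mogirvi]
  D Velar Fronting: [mogirvi] → [modirvi]
  E Final Vowel Lowering: [modirvi] → [modirve]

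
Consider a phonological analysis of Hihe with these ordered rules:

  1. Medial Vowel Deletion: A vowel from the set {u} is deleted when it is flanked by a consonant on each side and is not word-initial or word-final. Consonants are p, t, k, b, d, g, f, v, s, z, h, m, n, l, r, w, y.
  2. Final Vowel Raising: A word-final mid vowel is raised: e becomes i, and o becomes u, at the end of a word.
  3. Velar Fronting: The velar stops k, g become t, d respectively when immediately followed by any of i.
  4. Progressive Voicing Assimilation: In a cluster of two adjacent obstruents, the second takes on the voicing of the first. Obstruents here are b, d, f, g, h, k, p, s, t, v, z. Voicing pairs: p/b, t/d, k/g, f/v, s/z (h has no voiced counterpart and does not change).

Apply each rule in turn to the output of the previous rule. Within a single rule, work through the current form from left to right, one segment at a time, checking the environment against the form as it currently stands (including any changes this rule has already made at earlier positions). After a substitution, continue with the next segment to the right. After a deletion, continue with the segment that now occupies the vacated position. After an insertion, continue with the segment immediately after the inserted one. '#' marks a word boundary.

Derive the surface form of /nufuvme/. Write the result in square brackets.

1 Medial Vowel Deletion: [nufuvme] → [nfvme]
2 Final Vowel Raising: [nfvme] → [nfvmi]
3 Velar Fronting: no change — [nfvmi]
4 Progressive Voicing Assimilation: [nfvmi] → [nffmi]

[nffmi]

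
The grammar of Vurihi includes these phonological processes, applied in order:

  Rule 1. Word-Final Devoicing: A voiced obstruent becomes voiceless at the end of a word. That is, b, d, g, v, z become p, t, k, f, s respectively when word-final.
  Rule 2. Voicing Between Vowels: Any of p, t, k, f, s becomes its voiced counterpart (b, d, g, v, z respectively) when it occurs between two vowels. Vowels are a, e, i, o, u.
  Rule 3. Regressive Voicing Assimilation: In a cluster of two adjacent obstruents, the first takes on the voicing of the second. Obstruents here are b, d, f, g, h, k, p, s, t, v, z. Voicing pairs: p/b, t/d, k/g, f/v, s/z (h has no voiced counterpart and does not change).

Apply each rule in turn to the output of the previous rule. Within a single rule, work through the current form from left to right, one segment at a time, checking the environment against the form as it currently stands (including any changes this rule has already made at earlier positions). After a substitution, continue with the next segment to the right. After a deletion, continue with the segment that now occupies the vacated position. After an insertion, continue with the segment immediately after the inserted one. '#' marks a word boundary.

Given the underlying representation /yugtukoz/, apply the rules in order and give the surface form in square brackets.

Rule 1 Word-Final Devoicing: [yugtukoz] → [yugtukos]
Rule 2 Voicing Between Vowels: [yugtukos] → [yugtugos]
Rule 3 Regressive Voicing Assimilation: [yugtugos] → [yuktugos]

[yuktugos]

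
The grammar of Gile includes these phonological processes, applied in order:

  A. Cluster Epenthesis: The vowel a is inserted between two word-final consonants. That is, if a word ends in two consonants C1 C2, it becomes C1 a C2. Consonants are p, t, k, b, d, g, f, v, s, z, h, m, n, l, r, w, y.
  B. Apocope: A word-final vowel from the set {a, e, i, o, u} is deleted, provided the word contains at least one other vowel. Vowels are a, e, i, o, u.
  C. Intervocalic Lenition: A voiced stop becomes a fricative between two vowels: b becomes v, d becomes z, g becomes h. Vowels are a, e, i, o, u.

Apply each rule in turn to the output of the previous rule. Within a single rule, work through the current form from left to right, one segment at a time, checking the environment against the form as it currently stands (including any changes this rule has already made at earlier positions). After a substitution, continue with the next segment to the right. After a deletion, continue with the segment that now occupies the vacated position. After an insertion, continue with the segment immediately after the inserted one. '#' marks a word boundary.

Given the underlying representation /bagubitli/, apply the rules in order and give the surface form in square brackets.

[bahuvitl]

A Cluster Epenthesis: no change — [bagubitli]
B Apocope: [bagubitli] → [bagubitl]
C Intervocalic Lenition: [bagubitl] → [bahuvitl]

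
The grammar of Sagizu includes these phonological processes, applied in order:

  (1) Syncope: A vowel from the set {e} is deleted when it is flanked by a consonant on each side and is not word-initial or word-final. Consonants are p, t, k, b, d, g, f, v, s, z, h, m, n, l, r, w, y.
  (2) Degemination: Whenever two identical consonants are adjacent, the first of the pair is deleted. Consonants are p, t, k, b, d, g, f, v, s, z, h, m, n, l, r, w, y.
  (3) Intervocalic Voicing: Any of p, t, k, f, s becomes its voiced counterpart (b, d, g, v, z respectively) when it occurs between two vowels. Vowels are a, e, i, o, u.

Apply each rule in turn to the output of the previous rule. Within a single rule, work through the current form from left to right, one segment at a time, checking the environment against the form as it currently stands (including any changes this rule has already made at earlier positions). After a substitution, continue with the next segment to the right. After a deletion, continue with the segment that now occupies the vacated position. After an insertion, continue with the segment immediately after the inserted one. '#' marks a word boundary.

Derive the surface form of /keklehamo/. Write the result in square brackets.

[klhamo]

(1) Syncope: [keklehamo] → [kklhamo]
(2) Degemination: [kklhamo] → [klhamo]
(3) Intervocalic Voicing: no change — [klhamo]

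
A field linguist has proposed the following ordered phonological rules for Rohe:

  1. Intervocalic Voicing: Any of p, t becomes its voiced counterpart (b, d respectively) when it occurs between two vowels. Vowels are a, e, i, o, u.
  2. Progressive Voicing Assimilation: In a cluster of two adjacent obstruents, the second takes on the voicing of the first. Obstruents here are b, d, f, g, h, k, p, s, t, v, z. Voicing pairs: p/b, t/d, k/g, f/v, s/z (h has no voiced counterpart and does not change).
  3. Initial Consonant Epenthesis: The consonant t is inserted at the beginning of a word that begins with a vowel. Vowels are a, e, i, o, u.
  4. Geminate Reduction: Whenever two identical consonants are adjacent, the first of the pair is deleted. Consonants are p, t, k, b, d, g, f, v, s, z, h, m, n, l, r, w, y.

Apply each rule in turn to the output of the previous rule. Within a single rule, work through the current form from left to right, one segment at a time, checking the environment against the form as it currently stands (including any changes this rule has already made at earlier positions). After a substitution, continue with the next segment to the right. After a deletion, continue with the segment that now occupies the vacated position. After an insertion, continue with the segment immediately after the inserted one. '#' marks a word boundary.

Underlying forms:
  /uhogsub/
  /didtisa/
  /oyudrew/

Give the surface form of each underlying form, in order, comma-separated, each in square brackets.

/uhogsub/:
  1 Intervocalic Voicing: no change — [uhogsub]
  2 Progressive Voicing Assimilation: [uhogsub] → [uhogzub]
  3 Initial Consonant Epenthesis: [uhogzub] → [tuhogzub]
  4 Geminate Reduction: no change — [tuhogzub]
/didtisa/:
  1 Intervocalic Voicing: no change — [didtisa]
  2 Progressive Voicing Assimilation: [didtisa] → [diddisa]
  3 Initial Consonant Epenthesis: no change — [diddisa]
  4 Geminate Reduction: [diddisa] → [didisa]
/oyudrew/:
  1 Intervocalic Voicing: no change — [oyudrew]
  2 Progressive Voicing Assimilation: no change — [oyudrew]
  3 Initial Consonant Epenthesis: [oyudrew] → [toyudrew]
  4 Geminate Reduction: no change — [toyudrew]

[tuhogzub], [didisa], [toyudrew]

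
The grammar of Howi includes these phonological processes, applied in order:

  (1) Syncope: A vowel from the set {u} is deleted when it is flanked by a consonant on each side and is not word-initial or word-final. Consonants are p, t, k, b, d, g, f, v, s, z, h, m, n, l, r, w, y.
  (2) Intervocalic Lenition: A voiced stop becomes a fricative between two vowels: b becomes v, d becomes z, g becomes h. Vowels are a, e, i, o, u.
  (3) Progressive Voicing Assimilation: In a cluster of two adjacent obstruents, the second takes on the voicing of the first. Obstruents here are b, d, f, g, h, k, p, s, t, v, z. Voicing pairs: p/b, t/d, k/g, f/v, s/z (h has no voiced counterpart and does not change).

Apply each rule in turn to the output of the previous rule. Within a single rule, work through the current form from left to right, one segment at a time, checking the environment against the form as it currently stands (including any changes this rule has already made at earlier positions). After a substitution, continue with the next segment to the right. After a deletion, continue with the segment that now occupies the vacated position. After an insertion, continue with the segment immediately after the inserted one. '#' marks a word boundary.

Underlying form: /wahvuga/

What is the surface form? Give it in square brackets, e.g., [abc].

(1) Syncope: [wahvuga] → [wahvga]
(2) Intervocalic Lenition: no change — [wahvga]
(3) Progressive Voicing Assimilation: [wahvga] → [wahfka]

[wahfka]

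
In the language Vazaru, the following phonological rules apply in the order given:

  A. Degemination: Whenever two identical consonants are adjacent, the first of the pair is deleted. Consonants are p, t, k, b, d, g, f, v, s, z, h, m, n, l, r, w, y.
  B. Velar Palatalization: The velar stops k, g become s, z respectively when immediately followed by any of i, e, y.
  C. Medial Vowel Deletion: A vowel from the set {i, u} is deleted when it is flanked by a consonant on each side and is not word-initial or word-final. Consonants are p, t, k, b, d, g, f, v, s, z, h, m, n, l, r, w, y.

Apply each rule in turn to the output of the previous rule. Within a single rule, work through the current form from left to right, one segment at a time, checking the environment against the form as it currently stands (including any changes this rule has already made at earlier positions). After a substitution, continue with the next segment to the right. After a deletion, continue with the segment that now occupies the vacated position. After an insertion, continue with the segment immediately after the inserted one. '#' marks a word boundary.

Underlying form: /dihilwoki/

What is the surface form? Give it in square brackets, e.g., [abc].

[dhlwosi]

A Degemination: no change — [dihilwoki]
B Velar Palatalization: [dihilwoki] → [dihilwosi]
C Medial Vowel Deletion: [dihilwosi] → [dhlwosi]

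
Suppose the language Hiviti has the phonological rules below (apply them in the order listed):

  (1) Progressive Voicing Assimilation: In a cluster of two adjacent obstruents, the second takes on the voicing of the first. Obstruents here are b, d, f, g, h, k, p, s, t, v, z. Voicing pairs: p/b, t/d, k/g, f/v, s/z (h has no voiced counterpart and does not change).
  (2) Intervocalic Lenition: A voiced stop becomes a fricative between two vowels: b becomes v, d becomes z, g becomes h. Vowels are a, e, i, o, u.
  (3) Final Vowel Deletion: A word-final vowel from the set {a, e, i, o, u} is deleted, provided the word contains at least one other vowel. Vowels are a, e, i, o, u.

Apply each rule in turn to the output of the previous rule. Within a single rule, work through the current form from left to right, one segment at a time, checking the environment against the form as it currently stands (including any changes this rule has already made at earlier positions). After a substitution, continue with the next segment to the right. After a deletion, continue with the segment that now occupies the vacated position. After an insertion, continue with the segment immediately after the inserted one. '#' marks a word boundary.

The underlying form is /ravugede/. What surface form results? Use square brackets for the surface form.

[ravuhez]

(1) Progressive Voicing Assimilation: no change — [ravugede]
(2) Intervocalic Lenition: [ravugede] → [ravuheze]
(3) Final Vowel Deletion: [ravuheze] → [ravuhez]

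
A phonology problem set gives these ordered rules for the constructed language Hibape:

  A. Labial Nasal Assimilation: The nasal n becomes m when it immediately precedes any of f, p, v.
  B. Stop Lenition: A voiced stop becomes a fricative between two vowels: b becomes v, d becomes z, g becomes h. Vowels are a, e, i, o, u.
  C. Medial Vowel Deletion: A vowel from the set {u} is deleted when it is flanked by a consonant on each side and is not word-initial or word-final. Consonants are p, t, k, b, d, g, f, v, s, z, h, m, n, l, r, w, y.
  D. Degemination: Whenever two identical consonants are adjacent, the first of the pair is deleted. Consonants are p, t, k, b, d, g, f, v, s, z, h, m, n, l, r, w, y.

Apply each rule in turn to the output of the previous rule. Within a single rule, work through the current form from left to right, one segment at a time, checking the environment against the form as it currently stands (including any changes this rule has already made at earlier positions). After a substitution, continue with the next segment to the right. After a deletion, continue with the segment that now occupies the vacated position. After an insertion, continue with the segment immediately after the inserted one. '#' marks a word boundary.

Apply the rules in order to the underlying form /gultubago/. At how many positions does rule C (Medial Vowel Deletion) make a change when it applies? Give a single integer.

2

A Labial Nasal Assimilation: no change — [gultubago]
B Stop Lenition: [gultubago] → [gultuvaho]
C Medial Vowel Deletion: [gultuvaho] → [gltvaho]
D Degemination: no change — [gltvaho]
Rule C changed 2 position(s).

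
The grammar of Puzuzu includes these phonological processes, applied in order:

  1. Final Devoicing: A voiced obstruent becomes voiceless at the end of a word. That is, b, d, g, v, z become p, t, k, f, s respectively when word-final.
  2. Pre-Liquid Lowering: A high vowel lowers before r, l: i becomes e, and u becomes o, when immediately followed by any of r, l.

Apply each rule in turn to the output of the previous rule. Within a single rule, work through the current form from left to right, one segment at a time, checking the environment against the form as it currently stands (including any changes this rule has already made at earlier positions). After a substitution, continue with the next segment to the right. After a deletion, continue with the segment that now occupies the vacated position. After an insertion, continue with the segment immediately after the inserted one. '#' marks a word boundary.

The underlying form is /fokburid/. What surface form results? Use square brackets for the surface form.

1 Final Devoicing: [fokburid] → [fokburit]
2 Pre-Liquid Lowering: [fokburit] → [fokborit]

[fokborit]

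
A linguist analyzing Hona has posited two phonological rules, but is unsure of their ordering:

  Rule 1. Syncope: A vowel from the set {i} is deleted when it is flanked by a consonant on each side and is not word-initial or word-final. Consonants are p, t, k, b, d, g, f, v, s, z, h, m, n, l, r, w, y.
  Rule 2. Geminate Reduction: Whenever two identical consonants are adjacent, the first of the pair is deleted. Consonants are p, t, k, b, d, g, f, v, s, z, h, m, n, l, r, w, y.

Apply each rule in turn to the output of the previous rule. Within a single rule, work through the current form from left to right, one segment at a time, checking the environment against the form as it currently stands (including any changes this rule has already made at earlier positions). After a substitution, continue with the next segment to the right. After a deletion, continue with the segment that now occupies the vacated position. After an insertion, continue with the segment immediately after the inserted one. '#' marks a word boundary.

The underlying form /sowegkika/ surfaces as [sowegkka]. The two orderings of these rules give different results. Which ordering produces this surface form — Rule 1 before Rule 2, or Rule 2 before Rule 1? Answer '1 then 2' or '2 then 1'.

2 then 1

Order 1 then 2:
  1 Syncope: [sowegkika] → [sowegkka]
  2 Geminate Reduction: [sowegkka] → [sowegka]
  result: [sowegka]
Order 2 then 1:
  2 Geminate Reduction: no change — [sowegkika]
  1 Syncope: [sowegkika] → [sowegkka]
  result: [sowegkka]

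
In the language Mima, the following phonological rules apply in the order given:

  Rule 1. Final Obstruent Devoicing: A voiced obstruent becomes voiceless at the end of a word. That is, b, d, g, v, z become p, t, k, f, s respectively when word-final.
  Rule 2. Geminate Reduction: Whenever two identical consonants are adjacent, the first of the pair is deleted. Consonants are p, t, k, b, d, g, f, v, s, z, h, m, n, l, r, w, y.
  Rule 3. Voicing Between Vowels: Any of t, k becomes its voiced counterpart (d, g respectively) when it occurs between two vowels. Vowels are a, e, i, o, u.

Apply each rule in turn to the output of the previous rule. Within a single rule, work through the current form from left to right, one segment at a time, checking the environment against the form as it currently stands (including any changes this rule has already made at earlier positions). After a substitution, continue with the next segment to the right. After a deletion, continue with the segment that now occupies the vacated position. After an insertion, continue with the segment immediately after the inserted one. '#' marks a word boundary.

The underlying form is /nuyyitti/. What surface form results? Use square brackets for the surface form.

[nuyidi]

Rule 1 Final Obstruent Devoicing: no change — [nuyyitti]
Rule 2 Geminate Reduction: [nuyyitti] → [nuyiti]
Rule 3 Voicing Between Vowels: [nuyiti] → [nuyidi]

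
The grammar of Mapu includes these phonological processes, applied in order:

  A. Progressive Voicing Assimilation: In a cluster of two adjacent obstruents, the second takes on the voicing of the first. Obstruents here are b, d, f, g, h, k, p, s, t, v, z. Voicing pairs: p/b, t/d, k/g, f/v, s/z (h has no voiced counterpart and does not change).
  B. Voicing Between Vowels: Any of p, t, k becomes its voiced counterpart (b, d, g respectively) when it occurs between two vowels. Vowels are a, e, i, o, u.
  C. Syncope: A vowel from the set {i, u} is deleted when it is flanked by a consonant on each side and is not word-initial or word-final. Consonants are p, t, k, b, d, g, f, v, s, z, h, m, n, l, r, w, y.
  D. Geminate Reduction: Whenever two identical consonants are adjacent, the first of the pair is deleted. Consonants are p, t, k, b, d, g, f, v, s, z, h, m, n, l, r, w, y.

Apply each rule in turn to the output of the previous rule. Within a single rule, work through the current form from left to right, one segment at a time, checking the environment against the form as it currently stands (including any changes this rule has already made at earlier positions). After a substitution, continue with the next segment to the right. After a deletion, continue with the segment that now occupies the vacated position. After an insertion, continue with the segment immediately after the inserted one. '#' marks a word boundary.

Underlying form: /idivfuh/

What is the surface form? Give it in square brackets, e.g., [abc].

A Progressive Voicing Assimilation: [idivfuh] → [idivvuh]
B Voicing Between Vowels: no change — [idivvuh]
C Syncope: [idivvuh] → [idvvh]
D Geminate Reduction: [idvvh] → [idvh]

[idvh]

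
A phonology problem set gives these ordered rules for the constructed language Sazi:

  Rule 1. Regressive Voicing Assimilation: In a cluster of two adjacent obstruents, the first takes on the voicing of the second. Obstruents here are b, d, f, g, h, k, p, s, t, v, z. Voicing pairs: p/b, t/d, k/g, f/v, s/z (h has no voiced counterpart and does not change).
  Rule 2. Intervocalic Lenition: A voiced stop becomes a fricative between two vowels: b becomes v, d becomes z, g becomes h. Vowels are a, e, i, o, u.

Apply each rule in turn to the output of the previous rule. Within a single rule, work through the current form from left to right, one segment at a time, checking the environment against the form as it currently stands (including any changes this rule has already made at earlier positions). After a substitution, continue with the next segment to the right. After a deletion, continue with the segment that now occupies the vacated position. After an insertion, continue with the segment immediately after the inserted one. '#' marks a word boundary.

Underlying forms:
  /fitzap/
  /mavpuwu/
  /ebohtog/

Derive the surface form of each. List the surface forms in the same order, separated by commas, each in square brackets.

/fitzap/:
  Rule 1 Regressive Voicing Assimilation: [fitzap] → [fidzap]
  Rule 2 Intervocalic Lenition: no change — [fidzap]
/mavpuwu/:
  Rule 1 Regressive Voicing Assimilation: [mavpuwu] → [mafpuwu]
  Rule 2 Intervocalic Lenition: no change — [mafpuwu]
/ebohtog/:
  Rule 1 Regressive Voicing Assimilation: no change — [ebohtog]
  Rule 2 Intervocalic Lenition: [ebohtog] → [evohtog]

[fidzap], [mafpuwu], [evohtog]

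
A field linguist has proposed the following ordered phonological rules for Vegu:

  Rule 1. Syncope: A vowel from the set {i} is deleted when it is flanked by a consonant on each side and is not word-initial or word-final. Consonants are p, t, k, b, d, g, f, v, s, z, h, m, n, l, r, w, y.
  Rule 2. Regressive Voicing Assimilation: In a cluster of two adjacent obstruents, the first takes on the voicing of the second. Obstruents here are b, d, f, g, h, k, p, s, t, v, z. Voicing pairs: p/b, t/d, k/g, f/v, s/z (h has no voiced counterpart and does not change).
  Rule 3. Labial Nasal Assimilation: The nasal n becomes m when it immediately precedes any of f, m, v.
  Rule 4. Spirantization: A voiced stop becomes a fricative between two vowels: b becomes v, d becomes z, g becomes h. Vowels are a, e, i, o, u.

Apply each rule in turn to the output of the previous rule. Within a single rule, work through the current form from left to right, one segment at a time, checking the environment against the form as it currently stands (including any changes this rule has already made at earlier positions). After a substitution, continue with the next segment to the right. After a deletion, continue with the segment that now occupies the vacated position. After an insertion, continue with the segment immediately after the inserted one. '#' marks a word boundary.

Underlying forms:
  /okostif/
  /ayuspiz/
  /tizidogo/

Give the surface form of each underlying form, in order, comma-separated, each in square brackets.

[okostf], [ayusbz], [dzdoho]

/okostif/:
  Rule 1 Syncope: [okostif] → [okostf]
  Rule 2 Regressive Voicing Assimilation: no change — [okostf]
  Rule 3 Labial Nasal Assimilation: no change — [okostf]
  Rule 4 Spirantization: no change — [okostf]
/ayuspiz/:
  Rule 1 Syncope: [ayuspiz] → [ayuspz]
  Rule 2 Regressive Voicing Assimilation: [ayuspz] → [ayusbz]
  Rule 3 Labial Nasal Assimilation: no change — [ayusbz]
  Rule 4 Spirantization: no change — [ayusbz]
/tizidogo/:
  Rule 1 Syncope: [tizidogo] → [tzdogo]
  Rule 2 Regressive Voicing Assimilation: [tzdogo] → [dzdogo]
  Rule 3 Labial Nasal Assimilation: no change — [dzdogo]
  Rule 4 Spirantization: [dzdogo] → [dzdoho]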